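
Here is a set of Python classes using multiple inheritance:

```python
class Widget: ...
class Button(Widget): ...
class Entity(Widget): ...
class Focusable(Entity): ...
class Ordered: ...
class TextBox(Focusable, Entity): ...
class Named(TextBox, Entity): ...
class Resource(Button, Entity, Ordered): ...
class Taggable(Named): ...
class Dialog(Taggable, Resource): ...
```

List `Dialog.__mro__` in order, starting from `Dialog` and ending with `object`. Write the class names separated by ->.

Dialog -> Taggable -> Named -> TextBox -> Focusable -> Resource -> Button -> Entity -> Widget -> Ordered -> object

L[Dialog] = Dialog + merge(L[Taggable], L[Resource], [Taggable Resource])
  take Taggable:  [Taggable Named TextBox Focusable Entity Widget object] + [Resource Button Entity Widget Ordered object] + [Taggable Resource]
  take Named:  [Named TextBox Focusable Entity Widget object] + [Resource Button Entity Widget Ordered object] + [Resource]
  take TextBox:  [TextBox Focusable Entity Widget object] + [Resource Button Entity Widget Ordered object] + [Resource]
  take Focusable:  [Focusable Entity Widget object] + [Resource Button Entity Widget Ordered object] + [Resource]
  take Resource:  [Entity Widget object] + [Resource Button Entity Widget Ordered object] + [Resource]
  take Button:  [Entity Widget object] + [Button Entity Widget Ordered object]
  take Entity:  [Entity Widget object] + [Entity Widget Ordered object]
  take Widget:  [Widget object] + [Widget Ordered object]
  take Ordered:  [object] + [Ordered object]
  take object:  [object] + [object]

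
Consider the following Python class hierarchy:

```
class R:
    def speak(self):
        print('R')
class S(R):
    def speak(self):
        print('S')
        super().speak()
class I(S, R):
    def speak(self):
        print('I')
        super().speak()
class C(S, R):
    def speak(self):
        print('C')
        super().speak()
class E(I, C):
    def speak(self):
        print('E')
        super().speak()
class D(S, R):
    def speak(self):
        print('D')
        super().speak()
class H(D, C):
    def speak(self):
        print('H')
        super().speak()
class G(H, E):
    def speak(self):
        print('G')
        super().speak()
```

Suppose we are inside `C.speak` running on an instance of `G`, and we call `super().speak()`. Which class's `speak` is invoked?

S

L[G] = G + merge(L[H], L[E], [H E])
  take H:  [H D C S R object] + [E I C S R object] + [H E]
  take D:  [D C S R object] + [E I C S R object] + [E]
  take E:  [C S R object] + [E I C S R object] + [E]
  take I:  [C S R object] + [I C S R object]
  take C:  [C S R object] + [C S R object]
  take S:  [S R object] + [S R object]
  take R:  [R object] + [R object]
  take object:  [object] + [object]
MRO: G H D E I C S R object
super() in C.speak on a G instance goes to the class after C in G's MRO: S.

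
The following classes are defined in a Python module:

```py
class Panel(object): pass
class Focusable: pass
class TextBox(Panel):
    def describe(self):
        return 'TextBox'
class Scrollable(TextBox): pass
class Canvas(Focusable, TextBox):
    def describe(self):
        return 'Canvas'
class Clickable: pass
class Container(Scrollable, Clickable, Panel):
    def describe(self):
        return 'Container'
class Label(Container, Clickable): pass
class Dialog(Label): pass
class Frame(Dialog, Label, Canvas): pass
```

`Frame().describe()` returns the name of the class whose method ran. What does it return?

L[Frame] = Frame + merge(L[Dialog], L[Label], L[Canvas], [Dialog Label Canvas])
  take Dialog:  [Dialog Label Container Scrollable TextBox Clickable Panel object] + [Label Container Scrollable TextBox Clickable Panel object] + [Canvas Focusable TextBox Panel object] + [Dialog Label Canvas]
  take Label:  [Label Container Scrollable TextBox Clickable Panel object] + [Label Container Scrollable TextBox Clickable Panel object] + [Canvas Focusable TextBox Panel object] + [Label Canvas]
  take Container:  [Container Scrollable TextBox Clickable Panel object] + [Container Scrollable TextBox Clickable Panel object] + [Canvas Focusable TextBox Panel object] + [Canvas]
  take Scrollable:  [Scrollable TextBox Clickable Panel object] + [Scrollable TextBox Clickable Panel object] + [Canvas Focusable TextBox Panel object] + [Canvas]
  take Canvas:  [TextBox Clickable Panel object] + [TextBox Clickable Panel object] + [Canvas Focusable TextBox Panel object] + [Canvas]
  take Focusable:  [TextBox Clickable Panel object] + [TextBox Clickable Panel object] + [Focusable TextBox Panel object]
  take TextBox:  [TextBox Clickable Panel object] + [TextBox Clickable Panel object] + [TextBox Panel object]
  take Clickable:  [Clickable Panel object] + [Clickable Panel object] + [Panel object]
  take Panel:  [Panel object] + [Panel object] + [Panel object]
  take object:  [object] + [object] + [object]
MRO: Frame Dialog Label Container Scrollable Canvas Focusable TextBox Clickable Panel object
describe is defined in: Canvas, Container, TextBox. First along the MRO is Container.

Container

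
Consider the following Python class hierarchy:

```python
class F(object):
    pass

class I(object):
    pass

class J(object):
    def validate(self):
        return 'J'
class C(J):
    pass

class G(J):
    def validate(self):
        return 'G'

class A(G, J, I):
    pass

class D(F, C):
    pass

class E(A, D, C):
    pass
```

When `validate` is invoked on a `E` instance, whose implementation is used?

G

L[E] = E + merge(L[A], L[D], L[C], [A D C])
  take A:  [A G J I object] + [D F C J object] + [C J object] + [A D C]
  take G:  [G J I object] + [D F C J object] + [C J object] + [D C]
  take D:  [J I object] + [D F C J object] + [C J object] + [D C]
  take F:  [J I object] + [F C J object] + [C J object] + [C]
  take C:  [J I object] + [C J object] + [C J object] + [C]
  take J:  [J I object] + [J object] + [J object]
  take I:  [I object] + [object] + [object]
  take object:  [object] + [object] + [object]
MRO: E A G D F C J I object
validate is defined in: G, J. First along the MRO is G.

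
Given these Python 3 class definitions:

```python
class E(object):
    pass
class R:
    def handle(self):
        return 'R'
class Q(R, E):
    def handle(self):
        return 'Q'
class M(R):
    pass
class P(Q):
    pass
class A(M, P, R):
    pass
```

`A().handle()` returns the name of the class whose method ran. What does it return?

L[A] = A + merge(L[M], L[P], L[R], [M P R])
  take M:  [M R object] + [P Q R E object] + [R object] + [M P R]
  take P:  [R object] + [P Q R E object] + [R object] + [P R]
  take Q:  [R object] + [Q R E object] + [R object] + [R]
  take R:  [R object] + [R E object] + [R object] + [R]
  take E:  [object] + [E object] + [object]
  take object:  [object] + [object] + [object]
MRO: A M P Q R E object
handle is defined in: Q, R. First along the MRO is Q.

Q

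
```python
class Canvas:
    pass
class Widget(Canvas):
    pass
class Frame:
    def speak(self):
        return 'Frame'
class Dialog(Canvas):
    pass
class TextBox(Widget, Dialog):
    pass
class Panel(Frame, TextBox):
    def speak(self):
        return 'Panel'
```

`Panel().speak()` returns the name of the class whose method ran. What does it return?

Panel

L[Panel] = Panel + merge(L[Frame], L[TextBox], [Frame TextBox])
  take Frame:  [Frame object] + [TextBox Widget Dialog Canvas object] + [Frame TextBox]
  take TextBox:  [object] + [TextBox Widget Dialog Canvas object] + [TextBox]
  take Widget:  [object] + [Widget Dialog Canvas object]
  take Dialog:  [object] + [Dialog Canvas object]
  take Canvas:  [object] + [Canvas object]
  take object:  [object] + [object]
MRO: Panel Frame TextBox Widget Dialog Canvas object
speak is defined in: Frame, Panel. First along the MRO is Panel.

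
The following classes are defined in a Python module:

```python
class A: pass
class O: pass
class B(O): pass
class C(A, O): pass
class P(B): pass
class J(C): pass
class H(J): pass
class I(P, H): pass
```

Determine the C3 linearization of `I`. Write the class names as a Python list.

[I, P, B, H, J, C, A, O, object]

L[I] = I + merge(L[P], L[H], [P H])
  take P:  [P B O object] + [H J C A O object] + [P H]
  take B:  [B O object] + [H J C A O object] + [H]
  take H:  [O object] + [H J C A O object] + [H]
  take J:  [O object] + [J C A O object]
  take C:  [O object] + [C A O object]
  take A:  [O object] + [A O object]
  take O:  [O object] + [O object]
  take object:  [object] + [object]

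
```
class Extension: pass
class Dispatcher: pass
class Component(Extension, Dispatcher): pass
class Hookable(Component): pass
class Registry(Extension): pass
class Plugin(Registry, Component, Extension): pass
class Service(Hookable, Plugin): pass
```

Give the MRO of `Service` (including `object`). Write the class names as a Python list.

L[Service] = Service + merge(L[Hookable], L[Plugin], [Hookable Plugin])
  take Hookable:  [Hookable Component Extension Dispatcher object] + [Plugin Registry Component Extension Dispatcher object] + [Hookable Plugin]
  take Plugin:  [Component Extension Dispatcher object] + [Plugin Registry Component Extension Dispatcher object] + [Plugin]
  take Registry:  [Component Extension Dispatcher object] + [Registry Component Extension Dispatcher object]
  take Component:  [Component Extension Dispatcher object] + [Component Extension Dispatcher object]
  take Extension:  [Extension Dispatcher object] + [Extension Dispatcher object]
  take Dispatcher:  [Dispatcher object] + [Dispatcher object]
  take object:  [object] + [object]

[Service, Hookable, Plugin, Registry, Component, Extension, Dispatcher, object]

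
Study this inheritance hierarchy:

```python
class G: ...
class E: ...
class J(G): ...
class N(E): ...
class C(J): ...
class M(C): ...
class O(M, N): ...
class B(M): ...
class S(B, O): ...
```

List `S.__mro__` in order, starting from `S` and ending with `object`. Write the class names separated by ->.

S -> B -> O -> M -> C -> J -> G -> N -> E -> object

L[S] = S + merge(L[B], L[O], [B O])
  take B:  [B M C J G object] + [O M C J G N E object] + [B O]
  take O:  [M C J G object] + [O M C J G N E object] + [O]
  take M:  [M C J G object] + [M C J G N E object]
  take C:  [C J G object] + [C J G N E object]
  take J:  [J G object] + [J G N E object]
  take G:  [G object] + [G N E object]
  take N:  [object] + [N E object]
  take E:  [object] + [E object]
  take object:  [object] + [object]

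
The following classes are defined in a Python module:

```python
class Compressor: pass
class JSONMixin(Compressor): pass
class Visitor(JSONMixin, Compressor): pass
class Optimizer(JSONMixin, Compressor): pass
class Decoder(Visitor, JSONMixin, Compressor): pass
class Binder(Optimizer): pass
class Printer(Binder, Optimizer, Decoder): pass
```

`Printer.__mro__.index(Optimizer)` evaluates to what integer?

L[Printer] = Printer + merge(L[Binder], L[Optimizer], L[Decoder], [Binder Optimizer Decoder])
  take Binder:  [Binder Optimizer JSONMixin Compressor object] + [Optimizer JSONMixin Compressor object] + [Decoder Visitor JSONMixin Compressor object] + [Binder Optimizer Decoder]
  take Optimizer:  [Optimizer JSONMixin Compressor object] + [Optimizer JSONMixin Compressor object] + [Decoder Visitor JSONMixin Compressor object] + [Optimizer Decoder]
  take Decoder:  [JSONMixin Compressor object] + [JSONMixin Compressor object] + [Decoder Visitor JSONMixin Compressor object] + [Decoder]
  take Visitor:  [JSONMixin Compressor object] + [JSONMixin Compressor object] + [Visitor JSONMixin Compressor object]
  take JSONMixin:  [JSONMixin Compressor object] + [JSONMixin Compressor object] + [JSONMixin Compressor object]
  take Compressor:  [Compressor object] + [Compressor object] + [Compressor object]
  take object:  [object] + [object] + [object]
MRO: Printer Binder Optimizer Decoder Visitor JSONMixin Compressor object
Optimizer sits at index 2.

2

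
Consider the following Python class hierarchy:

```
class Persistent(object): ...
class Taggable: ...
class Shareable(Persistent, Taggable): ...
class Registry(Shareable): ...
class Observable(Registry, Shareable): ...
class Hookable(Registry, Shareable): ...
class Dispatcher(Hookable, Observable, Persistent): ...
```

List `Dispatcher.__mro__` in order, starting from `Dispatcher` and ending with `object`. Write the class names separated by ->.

L[Dispatcher] = Dispatcher + merge(L[Hookable], L[Observable], L[Persistent], [Hookable Observable Persistent])
  take Hookable:  [Hookable Registry Shareable Persistent Taggable object] + [Observable Registry Shareable Persistent Taggable object] + [Persistent object] + [Hookable Observable Persistent]
  take Observable:  [Registry Shareable Persistent Taggable object] + [Observable Registry Shareable Persistent Taggable object] + [Persistent object] + [Observable Persistent]
  take Registry:  [Registry Shareable Persistent Taggable object] + [Registry Shareable Persistent Taggable object] + [Persistent object] + [Persistent]
  take Shareable:  [Shareable Persistent Taggable object] + [Shareable Persistent Taggable object] + [Persistent object] + [Persistent]
  take Persistent:  [Persistent Taggable object] + [Persistent Taggable object] + [Persistent object] + [Persistent]
  take Taggable:  [Taggable object] + [Taggable object] + [object]
  take object:  [object] + [object] + [object]

Dispatcher -> Hookable -> Observable -> Registry -> Shareable -> Persistent -> Taggable -> object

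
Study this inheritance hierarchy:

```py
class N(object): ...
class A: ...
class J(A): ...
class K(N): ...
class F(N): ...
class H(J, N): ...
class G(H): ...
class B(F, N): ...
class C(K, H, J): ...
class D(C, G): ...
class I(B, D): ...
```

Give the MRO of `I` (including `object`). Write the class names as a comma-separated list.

I, B, F, D, C, K, G, H, J, A, N, object

L[I] = I + merge(L[B], L[D], [B D])
  take B:  [B F N object] + [D C K G H J A N object] + [B D]
  take F:  [F N object] + [D C K G H J A N object] + [D]
  take D:  [N object] + [D C K G H J A N object] + [D]
  take C:  [N object] + [C K G H J A N object]
  take K:  [N object] + [K G H J A N object]
  take G:  [N object] + [G H J A N object]
  take H:  [N object] + [H J A N object]
  take J:  [N object] + [J A N object]
  take A:  [N object] + [A N object]
  take N:  [N object] + [N object]
  take object:  [object] + [object]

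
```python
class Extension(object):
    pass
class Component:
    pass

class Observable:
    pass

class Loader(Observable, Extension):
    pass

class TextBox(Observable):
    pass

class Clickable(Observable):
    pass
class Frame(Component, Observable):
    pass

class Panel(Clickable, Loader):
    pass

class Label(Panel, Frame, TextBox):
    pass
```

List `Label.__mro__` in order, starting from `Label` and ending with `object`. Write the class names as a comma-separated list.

Label, Panel, Clickable, Loader, Frame, Component, TextBox, Observable, Extension, object

L[Label] = Label + merge(L[Panel], L[Frame], L[TextBox], [Panel Frame TextBox])
  take Panel:  [Panel Clickable Loader Observable Extension object] + [Frame Component Observable object] + [TextBox Observable object] + [Panel Frame TextBox]
  take Clickable:  [Clickable Loader Observable Extension object] + [Frame Component Observable object] + [TextBox Observable object] + [Frame TextBox]
  take Loader:  [Loader Observable Extension object] + [Frame Component Observable object] + [TextBox Observable object] + [Frame TextBox]
  take Frame:  [Observable Extension object] + [Frame Component Observable object] + [TextBox Observable object] + [Frame TextBox]
  take Component:  [Observable Extension object] + [Component Observable object] + [TextBox Observable object] + [TextBox]
  take TextBox:  [Observable Extension object] + [Observable object] + [TextBox Observable object] + [TextBox]
  take Observable:  [Observable Extension object] + [Observable object] + [Observable object]
  take Extension:  [Extension object] + [object] + [object]
  take object:  [object] + [object] + [object]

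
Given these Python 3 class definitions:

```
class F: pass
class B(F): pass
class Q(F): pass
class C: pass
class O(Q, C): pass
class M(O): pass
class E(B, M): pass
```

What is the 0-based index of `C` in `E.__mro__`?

L[E] = E + merge(L[B], L[M], [B M])
  take B:  [B F object] + [M O Q F C object] + [B M]
  take M:  [F object] + [M O Q F C object] + [M]
  take O:  [F object] + [O Q F C object]
  take Q:  [F object] + [Q F C object]
  take F:  [F object] + [F C object]
  take C:  [object] + [C object]
  take object:  [object] + [object]
MRO: E B M O Q F C object
C sits at index 6.

6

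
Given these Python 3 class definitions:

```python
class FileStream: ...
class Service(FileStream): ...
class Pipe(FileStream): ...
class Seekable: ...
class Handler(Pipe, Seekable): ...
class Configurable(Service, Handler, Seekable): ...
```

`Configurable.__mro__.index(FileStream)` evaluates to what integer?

L[Configurable] = Configurable + merge(L[Service], L[Handler], L[Seekable], [Service Handler Seekable])
  take Service:  [Service FileStream object] + [Handler Pipe FileStream Seekable object] + [Seekable object] + [Service Handler Seekable]
  take Handler:  [FileStream object] + [Handler Pipe FileStream Seekable object] + [Seekable object] + [Handler Seekable]
  take Pipe:  [FileStream object] + [Pipe FileStream Seekable object] + [Seekable object] + [Seekable]
  take FileStream:  [FileStream object] + [FileStream Seekable object] + [Seekable object] + [Seekable]
  take Seekable:  [object] + [Seekable object] + [Seekable object] + [Seekable]
  take object:  [object] + [object] + [object]
MRO: Configurable Service Handler Pipe FileStream Seekable object
FileStream sits at index 4.

4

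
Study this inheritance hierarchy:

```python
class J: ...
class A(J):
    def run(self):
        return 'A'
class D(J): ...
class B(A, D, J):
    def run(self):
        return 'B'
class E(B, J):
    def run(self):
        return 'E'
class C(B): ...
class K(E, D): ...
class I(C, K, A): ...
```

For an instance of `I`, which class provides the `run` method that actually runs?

E

L[I] = I + merge(L[C], L[K], L[A], [C K A])
  take C:  [C B A D J object] + [K E B A D J object] + [A J object] + [C K A]
  take K:  [B A D J object] + [K E B A D J object] + [A J object] + [K A]
  take E:  [B A D J object] + [E B A D J object] + [A J object] + [A]
  take B:  [B A D J object] + [B A D J object] + [A J object] + [A]
  take A:  [A D J object] + [A D J object] + [A J object] + [A]
  take D:  [D J object] + [D J object] + [J object]
  take J:  [J object] + [J object] + [J object]
  take object:  [object] + [object] + [object]
MRO: I C K E B A D J object
run is defined in: A, B, E. First along the MRO is E.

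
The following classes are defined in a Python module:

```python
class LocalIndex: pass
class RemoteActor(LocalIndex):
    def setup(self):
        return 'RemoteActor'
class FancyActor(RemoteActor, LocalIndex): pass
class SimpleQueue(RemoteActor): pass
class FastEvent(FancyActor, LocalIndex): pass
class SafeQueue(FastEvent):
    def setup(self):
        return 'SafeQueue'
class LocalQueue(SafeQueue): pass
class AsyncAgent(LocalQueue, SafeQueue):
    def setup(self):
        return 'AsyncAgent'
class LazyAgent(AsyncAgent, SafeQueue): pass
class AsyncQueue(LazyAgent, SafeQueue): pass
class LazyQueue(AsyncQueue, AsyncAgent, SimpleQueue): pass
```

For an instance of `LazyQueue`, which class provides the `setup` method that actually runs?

L[LazyQueue] = LazyQueue + merge(L[AsyncQueue], L[AsyncAgent], L[SimpleQueue], [AsyncQueue AsyncAgent SimpleQueue])
  take AsyncQueue:  [AsyncQueue LazyAgent AsyncAgent LocalQueue SafeQueue FastEvent FancyActor RemoteActor LocalIndex object] + [AsyncAgent LocalQueue SafeQueue FastEvent FancyActor RemoteActor LocalIndex object] + [SimpleQueue RemoteActor LocalIndex object] + [AsyncQueue AsyncAgent SimpleQueue]
  take LazyAgent:  [LazyAgent AsyncAgent LocalQueue SafeQueue FastEvent FancyActor RemoteActor LocalIndex object] + [AsyncAgent LocalQueue SafeQueue FastEvent FancyActor RemoteActor LocalIndex object] + [SimpleQueue RemoteActor LocalIndex object] + [AsyncAgent SimpleQueue]
  take AsyncAgent:  [AsyncAgent LocalQueue SafeQueue FastEvent FancyActor RemoteActor LocalIndex object] + [AsyncAgent LocalQueue SafeQueue FastEvent FancyActor RemoteActor LocalIndex object] + [SimpleQueue RemoteActor LocalIndex object] + [AsyncAgent SimpleQueue]
  take LocalQueue:  [LocalQueue SafeQueue FastEvent FancyActor RemoteActor LocalIndex object] + [LocalQueue SafeQueue FastEvent FancyActor RemoteActor LocalIndex object] + [SimpleQueue RemoteActor LocalIndex object] + [SimpleQueue]
  take SafeQueue:  [SafeQueue FastEvent FancyActor RemoteActor LocalIndex object] + [SafeQueue FastEvent FancyActor RemoteActor LocalIndex object] + [SimpleQueue RemoteActor LocalIndex object] + [SimpleQueue]
  take FastEvent:  [FastEvent FancyActor RemoteActor LocalIndex object] + [FastEvent FancyActor RemoteActor LocalIndex object] + [SimpleQueue RemoteActor LocalIndex object] + [SimpleQueue]
  take FancyActor:  [FancyActor RemoteActor LocalIndex object] + [FancyActor RemoteActor LocalIndex object] + [SimpleQueue RemoteActor LocalIndex object] + [SimpleQueue]
  take SimpleQueue:  [RemoteActor LocalIndex object] + [RemoteActor LocalIndex object] + [SimpleQueue RemoteActor LocalIndex object] + [SimpleQueue]
  take RemoteActor:  [RemoteActor LocalIndex object] + [RemoteActor LocalIndex object] + [RemoteActor LocalIndex object]
  take LocalIndex:  [LocalIndex object] + [LocalIndex object] + [LocalIndex object]
  take object:  [object] + [object] + [object]
MRO: LazyQueue AsyncQueue LazyAgent AsyncAgent LocalQueue SafeQueue FastEvent FancyActor SimpleQueue RemoteActor LocalIndex object
setup is defined in: AsyncAgent, RemoteActor, SafeQueue. First along the MRO is AsyncAgent.

AsyncAgent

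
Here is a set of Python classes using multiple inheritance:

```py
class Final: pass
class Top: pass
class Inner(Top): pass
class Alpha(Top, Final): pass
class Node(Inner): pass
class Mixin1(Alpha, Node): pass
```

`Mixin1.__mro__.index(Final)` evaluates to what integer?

5

L[Mixin1] = Mixin1 + merge(L[Alpha], L[Node], [Alpha Node])
  take Alpha:  [Alpha Top Final object] + [Node Inner Top object] + [Alpha Node]
  take Node:  [Top Final object] + [Node Inner Top object] + [Node]
  take Inner:  [Top Final object] + [Inner Top object]
  take Top:  [Top Final object] + [Top object]
  take Final:  [Final object] + [object]
  take object:  [object] + [object]
MRO: Mixin1 Alpha Node Inner Top Final object
Final sits at index 5.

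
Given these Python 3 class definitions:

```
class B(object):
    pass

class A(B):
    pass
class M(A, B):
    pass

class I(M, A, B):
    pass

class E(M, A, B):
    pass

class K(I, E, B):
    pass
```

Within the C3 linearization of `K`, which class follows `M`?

A

L[K] = K + merge(L[I], L[E], L[B], [I E B])
  take I:  [I M A B object] + [E M A B object] + [B object] + [I E B]
  take E:  [M A B object] + [E M A B object] + [B object] + [E B]
  take M:  [M A B object] + [M A B object] + [B object] + [B]
  take A:  [A B object] + [A B object] + [B object] + [B]
  take B:  [B object] + [B object] + [B object] + [B]
  take object:  [object] + [object] + [object]
MRO: K I E M A B object
M is at position 3; next is A.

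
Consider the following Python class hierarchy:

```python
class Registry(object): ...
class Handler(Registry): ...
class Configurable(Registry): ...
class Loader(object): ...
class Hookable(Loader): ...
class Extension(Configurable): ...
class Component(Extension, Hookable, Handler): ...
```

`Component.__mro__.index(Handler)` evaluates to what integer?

L[Component] = Component + merge(L[Extension], L[Hookable], L[Handler], [Extension Hookable Handler])
  take Extension:  [Extension Configurable Registry object] + [Hookable Loader object] + [Handler Registry object] + [Extension Hookable Handler]
  take Configurable:  [Configurable Registry object] + [Hookable Loader object] + [Handler Registry object] + [Hookable Handler]
  take Hookable:  [Registry object] + [Hookable Loader object] + [Handler Registry object] + [Hookable Handler]
  take Loader:  [Registry object] + [Loader object] + [Handler Registry object] + [Handler]
  take Handler:  [Registry object] + [object] + [Handler Registry object] + [Handler]
  take Registry:  [Registry object] + [object] + [Registry object]
  take object:  [object] + [object] + [object]
MRO: Component Extension Configurable Hookable Loader Handler Registry object
Handler sits at index 5.

5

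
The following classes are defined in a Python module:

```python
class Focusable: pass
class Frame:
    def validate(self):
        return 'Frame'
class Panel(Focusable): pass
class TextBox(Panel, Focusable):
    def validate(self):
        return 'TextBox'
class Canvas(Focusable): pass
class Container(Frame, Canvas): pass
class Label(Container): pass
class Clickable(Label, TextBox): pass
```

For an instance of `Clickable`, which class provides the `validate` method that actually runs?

Frame

L[Clickable] = Clickable + merge(L[Label], L[TextBox], [Label TextBox])
  take Label:  [Label Container Frame Canvas Focusable object] + [TextBox Panel Focusable object] + [Label TextBox]
  take Container:  [Container Frame Canvas Focusable object] + [TextBox Panel Focusable object] + [TextBox]
  take Frame:  [Frame Canvas Focusable object] + [TextBox Panel Focusable object] + [TextBox]
  take Canvas:  [Canvas Focusable object] + [TextBox Panel Focusable object] + [TextBox]
  take TextBox:  [Focusable object] + [TextBox Panel Focusable object] + [TextBox]
  take Panel:  [Focusable object] + [Panel Focusable object]
  take Focusable:  [Focusable object] + [Focusable object]
  take object:  [object] + [object]
MRO: Clickable Label Container Frame Canvas TextBox Panel Focusable object
validate is defined in: Frame, TextBox. First along the MRO is Frame.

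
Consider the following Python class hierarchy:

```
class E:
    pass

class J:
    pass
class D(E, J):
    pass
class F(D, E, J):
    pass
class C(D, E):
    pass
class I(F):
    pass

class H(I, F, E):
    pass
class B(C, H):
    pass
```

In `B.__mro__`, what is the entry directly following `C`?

H

L[B] = B + merge(L[C], L[H], [C H])
  take C:  [C D E J object] + [H I F D E J object] + [C H]
  take H:  [D E J object] + [H I F D E J object] + [H]
  take I:  [D E J object] + [I F D E J object]
  take F:  [D E J object] + [F D E J object]
  take D:  [D E J object] + [D E J object]
  take E:  [E J object] + [E J object]
  take J:  [J object] + [J object]
  take object:  [object] + [object]
MRO: B C H I F D E J object
C is at position 1; next is H.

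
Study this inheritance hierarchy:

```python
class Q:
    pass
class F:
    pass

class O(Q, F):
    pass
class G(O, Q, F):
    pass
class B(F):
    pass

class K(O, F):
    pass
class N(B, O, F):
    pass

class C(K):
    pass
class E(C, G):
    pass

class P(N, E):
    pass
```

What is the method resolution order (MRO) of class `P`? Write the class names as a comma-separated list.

L[P] = P + merge(L[N], L[E], [N E])
  take N:  [N B O Q F object] + [E C K G O Q F object] + [N E]
  take B:  [B O Q F object] + [E C K G O Q F object] + [E]
  take E:  [O Q F object] + [E C K G O Q F object] + [E]
  take C:  [O Q F object] + [C K G O Q F object]
  take K:  [O Q F object] + [K G O Q F object]
  take G:  [O Q F object] + [G O Q F object]
  take O:  [O Q F object] + [O Q F object]
  take Q:  [Q F object] + [Q F object]
  take F:  [F object] + [F object]
  take object:  [object] + [object]

P, N, B, E, C, K, G, O, Q, F, object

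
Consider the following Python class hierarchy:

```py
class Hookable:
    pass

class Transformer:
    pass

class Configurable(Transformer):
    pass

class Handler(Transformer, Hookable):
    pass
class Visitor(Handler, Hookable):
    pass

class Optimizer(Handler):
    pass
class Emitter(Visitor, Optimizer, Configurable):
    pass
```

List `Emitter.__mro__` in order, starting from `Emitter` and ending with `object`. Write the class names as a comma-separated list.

L[Emitter] = Emitter + merge(L[Visitor], L[Optimizer], L[Configurable], [Visitor Optimizer Configurable])
  take Visitor:  [Visitor Handler Transformer Hookable object] + [Optimizer Handler Transformer Hookable object] + [Configurable Transformer object] + [Visitor Optimizer Configurable]
  take Optimizer:  [Handler Transformer Hookable object] + [Optimizer Handler Transformer Hookable object] + [Configurable Transformer object] + [Optimizer Configurable]
  take Handler:  [Handler Transformer Hookable object] + [Handler Transformer Hookable object] + [Configurable Transformer object] + [Configurable]
  take Configurable:  [Transformer Hookable object] + [Transformer Hookable object] + [Configurable Transformer object] + [Configurable]
  take Transformer:  [Transformer Hookable object] + [Transformer Hookable object] + [Transformer object]
  take Hookable:  [Hookable object] + [Hookable object] + [object]
  take object:  [object] + [object] + [object]

Emitter, Visitor, Optimizer, Handler, Configurable, Transformer, Hookable, object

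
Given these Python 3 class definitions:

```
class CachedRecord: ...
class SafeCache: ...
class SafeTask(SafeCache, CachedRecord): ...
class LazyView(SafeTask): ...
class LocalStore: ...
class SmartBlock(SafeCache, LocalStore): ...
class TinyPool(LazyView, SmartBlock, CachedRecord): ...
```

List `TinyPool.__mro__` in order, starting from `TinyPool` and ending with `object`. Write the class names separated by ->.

L[TinyPool] = TinyPool + merge(L[LazyView], L[SmartBlock], L[CachedRecord], [LazyView SmartBlock CachedRecord])
  take LazyView:  [LazyView SafeTask SafeCache CachedRecord object] + [SmartBlock SafeCache LocalStore object] + [CachedRecord object] + [LazyView SmartBlock CachedRecord]
  take SafeTask:  [SafeTask SafeCache CachedRecord object] + [SmartBlock SafeCache LocalStore object] + [CachedRecord object] + [SmartBlock CachedRecord]
  take SmartBlock:  [SafeCache CachedRecord object] + [SmartBlock SafeCache LocalStore object] + [CachedRecord object] + [SmartBlock CachedRecord]
  take SafeCache:  [SafeCache CachedRecord object] + [SafeCache LocalStore object] + [CachedRecord object] + [CachedRecord]
  take CachedRecord:  [CachedRecord object] + [LocalStore object] + [CachedRecord object] + [CachedRecord]
  take LocalStore:  [object] + [LocalStore object] + [object]
  take object:  [object] + [object] + [object]

TinyPool -> LazyView -> SafeTask -> SmartBlock -> SafeCache -> CachedRecord -> LocalStore -> object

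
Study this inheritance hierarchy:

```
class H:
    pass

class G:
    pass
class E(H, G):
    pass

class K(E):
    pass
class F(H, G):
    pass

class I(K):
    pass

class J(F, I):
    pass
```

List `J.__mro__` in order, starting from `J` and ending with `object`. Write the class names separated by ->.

L[J] = J + merge(L[F], L[I], [F I])
  take F:  [F H G object] + [I K E H G object] + [F I]
  take I:  [H G object] + [I K E H G object] + [I]
  take K:  [H G object] + [K E H G object]
  take E:  [H G object] + [E H G object]
  take H:  [H G object] + [H G object]
  take G:  [G object] + [G object]
  take object:  [object] + [object]

J -> F -> I -> K -> E -> H -> G -> object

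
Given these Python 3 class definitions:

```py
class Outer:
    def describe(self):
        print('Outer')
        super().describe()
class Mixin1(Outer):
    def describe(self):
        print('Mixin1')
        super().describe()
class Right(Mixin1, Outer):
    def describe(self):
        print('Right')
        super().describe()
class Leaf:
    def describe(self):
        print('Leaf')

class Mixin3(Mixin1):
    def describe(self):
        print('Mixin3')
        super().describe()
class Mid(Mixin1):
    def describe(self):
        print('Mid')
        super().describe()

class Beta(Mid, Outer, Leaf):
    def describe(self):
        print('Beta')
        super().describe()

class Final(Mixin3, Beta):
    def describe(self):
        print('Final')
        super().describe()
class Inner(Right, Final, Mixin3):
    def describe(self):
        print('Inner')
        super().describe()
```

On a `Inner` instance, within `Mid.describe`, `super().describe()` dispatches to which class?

L[Inner] = Inner + merge(L[Right], L[Final], L[Mixin3], [Right Final Mixin3])
  take Right:  [Right Mixin1 Outer object] + [Final Mixin3 Beta Mid Mixin1 Outer Leaf object] + [Mixin3 Mixin1 Outer object] + [Right Final Mixin3]
  take Final:  [Mixin1 Outer object] + [Final Mixin3 Beta Mid Mixin1 Outer Leaf object] + [Mixin3 Mixin1 Outer object] + [Final Mixin3]
  take Mixin3:  [Mixin1 Outer object] + [Mixin3 Beta Mid Mixin1 Outer Leaf object] + [Mixin3 Mixin1 Outer object] + [Mixin3]
  take Beta:  [Mixin1 Outer object] + [Beta Mid Mixin1 Outer Leaf object] + [Mixin1 Outer object]
  take Mid:  [Mixin1 Outer object] + [Mid Mixin1 Outer Leaf object] + [Mixin1 Outer object]
  take Mixin1:  [Mixin1 Outer object] + [Mixin1 Outer Leaf object] + [Mixin1 Outer object]
  take Outer:  [Outer object] + [Outer Leaf object] + [Outer object]
  take Leaf:  [object] + [Leaf object] + [object]
  take object:  [object] + [object] + [object]
MRO: Inner Right Final Mixin3 Beta Mid Mixin1 Outer Leaf object
super() in Mid.describe on a Inner instance goes to the class after Mid in Inner's MRO: Mixin1.

Mixin1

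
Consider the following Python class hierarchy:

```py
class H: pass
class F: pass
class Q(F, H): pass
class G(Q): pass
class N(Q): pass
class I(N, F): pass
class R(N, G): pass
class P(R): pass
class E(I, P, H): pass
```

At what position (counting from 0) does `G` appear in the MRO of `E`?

5

L[E] = E + merge(L[I], L[P], L[H], [I P H])
  take I:  [I N Q F H object] + [P R N G Q F H object] + [H object] + [I P H]
  take P:  [N Q F H object] + [P R N G Q F H object] + [H object] + [P H]
  take R:  [N Q F H object] + [R N G Q F H object] + [H object] + [H]
  take N:  [N Q F H object] + [N G Q F H object] + [H object] + [H]
  take G:  [Q F H object] + [G Q F H object] + [H object] + [H]
  take Q:  [Q F H object] + [Q F H object] + [H object] + [H]
  take F:  [F H object] + [F H object] + [H object] + [H]
  take H:  [H object] + [H object] + [H object] + [H]
  take object:  [object] + [object] + [object]
MRO: E I P R N G Q F H object
G sits at index 5.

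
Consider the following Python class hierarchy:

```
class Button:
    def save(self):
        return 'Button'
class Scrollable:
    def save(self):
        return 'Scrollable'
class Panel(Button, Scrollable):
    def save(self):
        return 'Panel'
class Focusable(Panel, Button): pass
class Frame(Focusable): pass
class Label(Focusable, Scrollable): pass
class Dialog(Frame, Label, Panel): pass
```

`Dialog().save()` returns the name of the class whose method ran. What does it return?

L[Dialog] = Dialog + merge(L[Frame], L[Label], L[Panel], [Frame Label Panel])
  take Frame:  [Frame Focusable Panel Button Scrollable object] + [Label Focusable Panel Button Scrollable object] + [Panel Button Scrollable object] + [Frame Label Panel]
  take Label:  [Focusable Panel Button Scrollable object] + [Label Focusable Panel Button Scrollable object] + [Panel Button Scrollable object] + [Label Panel]
  take Focusable:  [Focusable Panel Button Scrollable object] + [Focusable Panel Button Scrollable object] + [Panel Button Scrollable object] + [Panel]
  take Panel:  [Panel Button Scrollable object] + [Panel Button Scrollable object] + [Panel Button Scrollable object] + [Panel]
  take Button:  [Button Scrollable object] + [Button Scrollable object] + [Button Scrollable object]
  take Scrollable:  [Scrollable object] + [Scrollable object] + [Scrollable object]
  take object:  [object] + [object] + [object]
MRO: Dialog Frame Label Focusable Panel Button Scrollable object
save is defined in: Button, Panel, Scrollable. First along the MRO is Panel.

Panel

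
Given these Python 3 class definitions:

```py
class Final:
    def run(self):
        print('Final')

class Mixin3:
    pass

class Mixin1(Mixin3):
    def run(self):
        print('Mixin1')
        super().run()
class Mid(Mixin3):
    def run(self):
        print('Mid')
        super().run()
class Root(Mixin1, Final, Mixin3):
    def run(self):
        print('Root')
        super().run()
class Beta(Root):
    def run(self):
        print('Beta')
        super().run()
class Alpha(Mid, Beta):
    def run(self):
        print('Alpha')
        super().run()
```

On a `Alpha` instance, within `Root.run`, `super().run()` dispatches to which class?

L[Alpha] = Alpha + merge(L[Mid], L[Beta], [Mid Beta])
  take Mid:  [Mid Mixin3 object] + [Beta Root Mixin1 Final Mixin3 object] + [Mid Beta]
  take Beta:  [Mixin3 object] + [Beta Root Mixin1 Final Mixin3 object] + [Beta]
  take Root:  [Mixin3 object] + [Root Mixin1 Final Mixin3 object]
  take Mixin1:  [Mixin3 object] + [Mixin1 Final Mixin3 object]
  take Final:  [Mixin3 object] + [Final Mixin3 object]
  take Mixin3:  [Mixin3 object] + [Mixin3 object]
  take object:  [object] + [object]
MRO: Alpha Mid Beta Root Mixin1 Final Mixin3 object
super() in Root.run on a Alpha instance goes to the class after Root in Alpha's MRO: Mixin1.

Mixin1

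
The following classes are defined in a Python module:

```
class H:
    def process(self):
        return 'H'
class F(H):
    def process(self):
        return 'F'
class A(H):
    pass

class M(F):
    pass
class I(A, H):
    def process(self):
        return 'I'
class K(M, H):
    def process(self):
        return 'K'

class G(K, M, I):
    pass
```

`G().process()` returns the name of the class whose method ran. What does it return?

K

L[G] = G + merge(L[K], L[M], L[I], [K M I])
  take K:  [K M F H object] + [M F H object] + [I A H object] + [K M I]
  take M:  [M F H object] + [M F H object] + [I A H object] + [M I]
  take F:  [F H object] + [F H object] + [I A H object] + [I]
  take I:  [H object] + [H object] + [I A H object] + [I]
  take A:  [H object] + [H object] + [A H object]
  take H:  [H object] + [H object] + [H object]
  take object:  [object] + [object] + [object]
MRO: G K M F I A H object
process is defined in: F, H, I, K. First along the MRO is K.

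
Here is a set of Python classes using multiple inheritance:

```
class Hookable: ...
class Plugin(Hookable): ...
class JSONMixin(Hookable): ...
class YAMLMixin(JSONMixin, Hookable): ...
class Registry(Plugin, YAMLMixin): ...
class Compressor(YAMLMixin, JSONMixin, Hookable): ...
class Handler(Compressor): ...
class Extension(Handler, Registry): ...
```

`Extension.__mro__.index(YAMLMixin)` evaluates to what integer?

5

L[Extension] = Extension + merge(L[Handler], L[Registry], [Handler Registry])
  take Handler:  [Handler Compressor YAMLMixin JSONMixin Hookable object] + [Registry Plugin YAMLMixin JSONMixin Hookable object] + [Handler Registry]
  take Compressor:  [Compressor YAMLMixin JSONMixin Hookable object] + [Registry Plugin YAMLMixin JSONMixin Hookable object] + [Registry]
  take Registry:  [YAMLMixin JSONMixin Hookable object] + [Registry Plugin YAMLMixin JSONMixin Hookable object] + [Registry]
  take Plugin:  [YAMLMixin JSONMixin Hookable object] + [Plugin YAMLMixin JSONMixin Hookable object]
  take YAMLMixin:  [YAMLMixin JSONMixin Hookable object] + [YAMLMixin JSONMixin Hookable object]
  take JSONMixin:  [JSONMixin Hookable object] + [JSONMixin Hookable object]
  take Hookable:  [Hookable object] + [Hookable object]
  take object:  [object] + [object]
MRO: Extension Handler Compressor Registry Plugin YAMLMixin JSONMixin Hookable object
YAMLMixin sits at index 5.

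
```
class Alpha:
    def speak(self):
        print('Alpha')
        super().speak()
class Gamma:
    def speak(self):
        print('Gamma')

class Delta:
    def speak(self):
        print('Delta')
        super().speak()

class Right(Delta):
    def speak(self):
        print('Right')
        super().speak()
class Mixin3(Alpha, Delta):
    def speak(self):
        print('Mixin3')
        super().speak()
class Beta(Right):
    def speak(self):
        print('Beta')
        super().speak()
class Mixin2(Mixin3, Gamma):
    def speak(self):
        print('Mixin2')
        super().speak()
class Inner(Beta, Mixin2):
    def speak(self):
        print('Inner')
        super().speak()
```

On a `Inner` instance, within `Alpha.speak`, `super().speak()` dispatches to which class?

L[Inner] = Inner + merge(L[Beta], L[Mixin2], [Beta Mixin2])
  take Beta:  [Beta Right Delta object] + [Mixin2 Mixin3 Alpha Delta Gamma object] + [Beta Mixin2]
  take Right:  [Right Delta object] + [Mixin2 Mixin3 Alpha Delta Gamma object] + [Mixin2]
  take Mixin2:  [Delta object] + [Mixin2 Mixin3 Alpha Delta Gamma object] + [Mixin2]
  take Mixin3:  [Delta object] + [Mixin3 Alpha Delta Gamma object]
  take Alpha:  [Delta object] + [Alpha Delta Gamma object]
  take Delta:  [Delta object] + [Delta Gamma object]
  take Gamma:  [object] + [Gamma object]
  take object:  [object] + [object]
MRO: Inner Beta Right Mixin2 Mixin3 Alpha Delta Gamma object
super() in Alpha.speak on a Inner instance goes to the class after Alpha in Inner's MRO: Delta.

Delta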